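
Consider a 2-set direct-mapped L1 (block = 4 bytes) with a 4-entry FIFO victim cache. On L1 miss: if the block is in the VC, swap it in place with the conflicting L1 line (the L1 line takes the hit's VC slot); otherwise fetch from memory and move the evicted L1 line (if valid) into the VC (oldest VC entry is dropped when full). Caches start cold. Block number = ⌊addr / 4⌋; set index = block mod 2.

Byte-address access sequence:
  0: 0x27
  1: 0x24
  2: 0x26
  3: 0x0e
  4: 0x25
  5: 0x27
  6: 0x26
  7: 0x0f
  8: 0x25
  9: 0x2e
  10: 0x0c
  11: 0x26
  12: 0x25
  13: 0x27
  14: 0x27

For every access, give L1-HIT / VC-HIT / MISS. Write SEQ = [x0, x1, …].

SEQ = [MISS, L1-HIT, L1-HIT, MISS, VC-HIT, L1-HIT, L1-HIT, VC-HIT, VC-HIT, MISS, VC-HIT, VC-HIT, L1-HIT, L1-HIT, L1-HIT]

#0 0x27→b9/s1 MISS; vc=[]
#1 0x24→b9/s1 L1-HIT; vc=[]
#2 0x26→b9/s1 L1-HIT; vc=[]
#3 0xe→b3/s1 MISS; vc=[9]
#4 0x25→b9/s1 VC-HIT; vc=[3]
#5 0x27→b9/s1 L1-HIT; vc=[3]
#6 0x26→b9/s1 L1-HIT; vc=[3]
#7 0xf→b3/s1 VC-HIT; vc=[9]
#8 0x25→b9/s1 VC-HIT; vc=[3]
#9 0x2e→b11/s1 MISS; vc=[3,9]
#10 0xc→b3/s1 VC-HIT; vc=[11,9]
#11 0x26→b9/s1 VC-HIT; vc=[11,3]
#12 0x25→b9/s1 L1-HIT; vc=[11,3]
#13 0x27→b9/s1 L1-HIT; vc=[11,3]
#14 0x27→b9/s1 L1-HIT; vc=[11,3]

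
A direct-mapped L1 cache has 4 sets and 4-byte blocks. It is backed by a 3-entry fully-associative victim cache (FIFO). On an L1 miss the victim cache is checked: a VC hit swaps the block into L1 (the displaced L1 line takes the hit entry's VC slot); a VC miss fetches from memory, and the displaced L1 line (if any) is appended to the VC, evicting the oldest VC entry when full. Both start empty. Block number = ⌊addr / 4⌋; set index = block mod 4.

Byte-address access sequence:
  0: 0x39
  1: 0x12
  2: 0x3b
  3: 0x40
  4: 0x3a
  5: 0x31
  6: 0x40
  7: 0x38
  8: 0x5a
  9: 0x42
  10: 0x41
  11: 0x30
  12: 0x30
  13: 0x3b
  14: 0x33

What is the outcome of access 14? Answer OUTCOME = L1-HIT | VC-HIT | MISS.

OUTCOME = L1-HIT

#0 0x39→b14/s2 MISS; vc=[]
#1 0x12→b4/s0 MISS; vc=[]
#2 0x3b→b14/s2 L1-HIT; vc=[]
#3 0x40→b16/s0 MISS; vc=[4]
#4 0x3a→b14/s2 L1-HIT; vc=[4]
#5 0x31→b12/s0 MISS; vc=[4,16]
#6 0x40→b16/s0 VC-HIT; vc=[4,12]
#7 0x38→b14/s2 L1-HIT; vc=[4,12]
#8 0x5a→b22/s2 MISS; vc=[4,12,14]
#9 0x42→b16/s0 L1-HIT; vc=[4,12,14]
#10 0x41→b16/s0 L1-HIT; vc=[4,12,14]
#11 0x30→b12/s0 VC-HIT; vc=[4,16,14]
#12 0x30→b12/s0 L1-HIT; vc=[4,16,14]
#13 0x3b→b14/s2 VC-HIT; vc=[4,16,22]
#14 0x33→b12/s0 L1-HIT; vc=[4,16,22]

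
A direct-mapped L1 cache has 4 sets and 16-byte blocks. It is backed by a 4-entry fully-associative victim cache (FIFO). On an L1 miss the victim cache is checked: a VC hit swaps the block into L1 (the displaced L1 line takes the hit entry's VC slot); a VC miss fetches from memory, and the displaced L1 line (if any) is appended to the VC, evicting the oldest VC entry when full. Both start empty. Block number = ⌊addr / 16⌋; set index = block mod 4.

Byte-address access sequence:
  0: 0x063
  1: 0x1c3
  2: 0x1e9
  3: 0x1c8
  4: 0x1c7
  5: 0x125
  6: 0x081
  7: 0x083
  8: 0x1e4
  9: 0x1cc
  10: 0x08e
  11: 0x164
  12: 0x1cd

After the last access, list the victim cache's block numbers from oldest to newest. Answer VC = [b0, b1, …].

VC = [6, 18, 8, 30]

0: 0x63 (blk 6, set 2) → MISS  vc=[]
1: 0x1c3 (blk 28, set 0) → MISS  vc=[]
2: 0x1e9 (blk 30, set 2) → MISS  vc=[6]
3: 0x1c8 (blk 28, set 0) → L1-HIT  vc=[6]
4: 0x1c7 (blk 28, set 0) → L1-HIT  vc=[6]
5: 0x125 (blk 18, set 2) → MISS  vc=[6, 30]
6: 0x81 (blk 8, set 0) → MISS  vc=[6, 30, 28]
7: 0x83 (blk 8, set 0) → L1-HIT  vc=[6, 30, 28]
8: 0x1e4 (blk 30, set 2) → VC-HIT  vc=[6, 18, 28]
9: 0x1cc (blk 28, set 0) → VC-HIT  vc=[6, 18, 8]
10: 0x8e (blk 8, set 0) → VC-HIT  vc=[6, 18, 28]
11: 0x164 (blk 22, set 2) → MISS  vc=[6, 18, 28, 30]
12: 0x1cd (blk 28, set 0) → VC-HIT  vc=[6, 18, 8, 30]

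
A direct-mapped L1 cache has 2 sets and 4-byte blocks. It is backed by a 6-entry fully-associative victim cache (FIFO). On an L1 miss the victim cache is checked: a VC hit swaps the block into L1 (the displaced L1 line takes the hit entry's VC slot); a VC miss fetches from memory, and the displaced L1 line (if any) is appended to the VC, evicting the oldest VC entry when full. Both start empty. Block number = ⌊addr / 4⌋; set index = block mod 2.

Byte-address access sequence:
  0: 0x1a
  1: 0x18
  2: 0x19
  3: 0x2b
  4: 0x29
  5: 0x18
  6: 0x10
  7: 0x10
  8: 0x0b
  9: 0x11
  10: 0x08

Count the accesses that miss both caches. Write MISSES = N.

#0 0x1a→b6/s0 MISS; vc=[]
#1 0x18→b6/s0 L1-HIT; vc=[]
#2 0x19→b6/s0 L1-HIT; vc=[]
#3 0x2b→b10/s0 MISS; vc=[6]
#4 0x29→b10/s0 L1-HIT; vc=[6]
#5 0x18→b6/s0 VC-HIT; vc=[10]
#6 0x10→b4/s0 MISS; vc=[10,6]
#7 0x10→b4/s0 L1-HIT; vc=[10,6]
#8 0xb→b2/s0 MISS; vc=[10,6,4]
#9 0x11→b4/s0 VC-HIT; vc=[10,6,2]
#10 0x8→b2/s0 VC-HIT; vc=[10,6,4]

MISSES = 4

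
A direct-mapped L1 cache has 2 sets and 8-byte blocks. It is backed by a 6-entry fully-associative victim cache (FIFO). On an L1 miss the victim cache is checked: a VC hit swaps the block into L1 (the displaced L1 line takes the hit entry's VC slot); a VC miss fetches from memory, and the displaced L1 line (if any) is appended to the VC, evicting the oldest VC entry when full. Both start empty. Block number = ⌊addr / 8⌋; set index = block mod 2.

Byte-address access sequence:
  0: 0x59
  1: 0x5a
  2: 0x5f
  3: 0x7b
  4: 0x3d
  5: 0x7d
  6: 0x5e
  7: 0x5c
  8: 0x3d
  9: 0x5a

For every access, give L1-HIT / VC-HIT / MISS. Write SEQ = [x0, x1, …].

SEQ = [MISS, L1-HIT, L1-HIT, MISS, MISS, VC-HIT, VC-HIT, L1-HIT, VC-HIT, VC-HIT]

0: 0x59 (blk 11, set 1) → MISS  vc=[]
1: 0x5a (blk 11, set 1) → L1-HIT  vc=[]
2: 0x5f (blk 11, set 1) → L1-HIT  vc=[]
3: 0x7b (blk 15, set 1) → MISS  vc=[11]
4: 0x3d (blk 7, set 1) → MISS  vc=[11, 15]
5: 0x7d (blk 15, set 1) → VC-HIT  vc=[11, 7]
6: 0x5e (blk 11, set 1) → VC-HIT  vc=[15, 7]
7: 0x5c (blk 11, set 1) → L1-HIT  vc=[15, 7]
8: 0x3d (blk 7, set 1) → VC-HIT  vc=[15, 11]
9: 0x5a (blk 11, set 1) → VC-HIT  vc=[15, 7]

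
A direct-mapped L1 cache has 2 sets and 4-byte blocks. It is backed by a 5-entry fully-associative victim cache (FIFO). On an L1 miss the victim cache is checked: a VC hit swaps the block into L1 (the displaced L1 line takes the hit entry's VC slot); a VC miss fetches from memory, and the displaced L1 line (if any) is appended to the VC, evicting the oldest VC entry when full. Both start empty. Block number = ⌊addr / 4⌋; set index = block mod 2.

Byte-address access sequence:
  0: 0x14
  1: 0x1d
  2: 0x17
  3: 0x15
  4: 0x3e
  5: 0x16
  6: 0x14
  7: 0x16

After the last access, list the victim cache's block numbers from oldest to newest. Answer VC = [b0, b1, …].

#0 0x14→b5/s1 MISS; vc=[]
#1 0x1d→b7/s1 MISS; vc=[5]
#2 0x17→b5/s1 VC-HIT; vc=[7]
#3 0x15→b5/s1 L1-HIT; vc=[7]
#4 0x3e→b15/s1 MISS; vc=[7,5]
#5 0x16→b5/s1 VC-HIT; vc=[7,15]
#6 0x14→b5/s1 L1-HIT; vc=[7,15]
#7 0x16→b5/s1 L1-HIT; vc=[7,15]

VC = [7, 15]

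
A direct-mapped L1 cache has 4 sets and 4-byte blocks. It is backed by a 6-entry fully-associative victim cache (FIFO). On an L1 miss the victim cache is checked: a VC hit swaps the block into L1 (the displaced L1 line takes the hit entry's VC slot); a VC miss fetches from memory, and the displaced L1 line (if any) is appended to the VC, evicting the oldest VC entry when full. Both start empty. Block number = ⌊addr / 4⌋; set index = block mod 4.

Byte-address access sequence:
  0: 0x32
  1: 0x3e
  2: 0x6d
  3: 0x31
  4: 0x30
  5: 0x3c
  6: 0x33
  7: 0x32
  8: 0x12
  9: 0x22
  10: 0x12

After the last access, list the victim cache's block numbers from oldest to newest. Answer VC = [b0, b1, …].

VC = [27, 12, 8]

  [0] addr=0x32 blk=12 s=0: MISS | VC []
  [1] addr=0x3e blk=15 s=3: MISS | VC []
  [2] addr=0x6d blk=27 s=3: MISS | VC [15]
  [3] addr=0x31 blk=12 s=0: L1-HIT | VC [15]
  [4] addr=0x30 blk=12 s=0: L1-HIT | VC [15]
  [5] addr=0x3c blk=15 s=3: VC-HIT | VC [27]
  [6] addr=0x33 blk=12 s=0: L1-HIT | VC [27]
  [7] addr=0x32 blk=12 s=0: L1-HIT | VC [27]
  [8] addr=0x12 blk=4 s=0: MISS | VC [27, 12]
  [9] addr=0x22 blk=8 s=0: MISS | VC [27, 12, 4]
  [10] addr=0x12 blk=4 s=0: VC-HIT | VC [27, 12, 8]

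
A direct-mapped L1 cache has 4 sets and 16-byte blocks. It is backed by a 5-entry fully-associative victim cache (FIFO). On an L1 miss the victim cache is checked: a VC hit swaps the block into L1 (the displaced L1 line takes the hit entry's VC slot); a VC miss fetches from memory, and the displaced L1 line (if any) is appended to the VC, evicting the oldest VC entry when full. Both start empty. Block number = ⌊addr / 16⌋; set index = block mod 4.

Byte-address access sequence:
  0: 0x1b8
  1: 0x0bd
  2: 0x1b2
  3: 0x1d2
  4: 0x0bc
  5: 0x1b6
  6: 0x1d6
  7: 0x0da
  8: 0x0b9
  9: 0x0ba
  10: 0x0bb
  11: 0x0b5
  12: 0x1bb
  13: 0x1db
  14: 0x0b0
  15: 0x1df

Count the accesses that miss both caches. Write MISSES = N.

0: 0x1b8 (blk 27, set 3) → MISS  vc=[]
1: 0xbd (blk 11, set 3) → MISS  vc=[27]
2: 0x1b2 (blk 27, set 3) → VC-HIT  vc=[11]
3: 0x1d2 (blk 29, set 1) → MISS  vc=[11]
4: 0xbc (blk 11, set 3) → VC-HIT  vc=[27]
5: 0x1b6 (blk 27, set 3) → VC-HIT  vc=[11]
6: 0x1d6 (blk 29, set 1) → L1-HIT  vc=[11]
7: 0xda (blk 13, set 1) → MISS  vc=[11, 29]
8: 0xb9 (blk 11, set 3) → VC-HIT  vc=[27, 29]
9: 0xba (blk 11, set 3) → L1-HIT  vc=[27, 29]
10: 0xbb (blk 11, set 3) → L1-HIT  vc=[27, 29]
11: 0xb5 (blk 11, set 3) → L1-HIT  vc=[27, 29]
12: 0x1bb (blk 27, set 3) → VC-HIT  vc=[11, 29]
13: 0x1db (blk 29, set 1) → VC-HIT  vc=[11, 13]
14: 0xb0 (blk 11, set 3) → VC-HIT  vc=[27, 13]
15: 0x1df (blk 29, set 1) → L1-HIT  vc=[27, 13]

MISSES = 4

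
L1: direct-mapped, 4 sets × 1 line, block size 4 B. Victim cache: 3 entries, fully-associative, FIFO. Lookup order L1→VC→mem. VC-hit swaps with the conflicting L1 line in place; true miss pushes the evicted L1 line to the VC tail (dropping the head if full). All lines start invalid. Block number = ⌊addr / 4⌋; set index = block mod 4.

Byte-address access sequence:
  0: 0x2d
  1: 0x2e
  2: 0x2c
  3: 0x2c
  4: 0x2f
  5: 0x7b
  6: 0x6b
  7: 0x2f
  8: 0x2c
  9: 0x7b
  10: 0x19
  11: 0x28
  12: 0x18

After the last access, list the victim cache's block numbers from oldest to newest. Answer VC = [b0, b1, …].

VC = [26, 30, 10]

#0 0x2d→b11/s3 MISS; vc=[]
#1 0x2e→b11/s3 L1-HIT; vc=[]
#2 0x2c→b11/s3 L1-HIT; vc=[]
#3 0x2c→b11/s3 L1-HIT; vc=[]
#4 0x2f→b11/s3 L1-HIT; vc=[]
#5 0x7b→b30/s2 MISS; vc=[]
#6 0x6b→b26/s2 MISS; vc=[30]
#7 0x2f→b11/s3 L1-HIT; vc=[30]
#8 0x2c→b11/s3 L1-HIT; vc=[30]
#9 0x7b→b30/s2 VC-HIT; vc=[26]
#10 0x19→b6/s2 MISS; vc=[26,30]
#11 0x28→b10/s2 MISS; vc=[26,30,6]
#12 0x18→b6/s2 VC-HIT; vc=[26,30,10]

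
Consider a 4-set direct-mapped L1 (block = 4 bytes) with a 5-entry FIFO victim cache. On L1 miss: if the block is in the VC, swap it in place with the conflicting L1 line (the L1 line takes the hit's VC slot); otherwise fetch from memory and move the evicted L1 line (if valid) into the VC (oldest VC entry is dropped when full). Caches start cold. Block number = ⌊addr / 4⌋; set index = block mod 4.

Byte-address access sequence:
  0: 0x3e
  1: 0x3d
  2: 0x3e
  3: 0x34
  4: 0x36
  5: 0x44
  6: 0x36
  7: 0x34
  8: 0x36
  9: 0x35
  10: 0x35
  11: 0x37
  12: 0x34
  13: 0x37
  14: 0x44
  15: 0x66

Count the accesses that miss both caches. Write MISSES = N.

MISSES = 4

  [0] addr=0x3e blk=15 s=3: MISS | VC []
  [1] addr=0x3d blk=15 s=3: L1-HIT | VC []
  [2] addr=0x3e blk=15 s=3: L1-HIT | VC []
  [3] addr=0x34 blk=13 s=1: MISS | VC []
  [4] addr=0x36 blk=13 s=1: L1-HIT | VC []
  [5] addr=0x44 blk=17 s=1: MISS | VC [13]
  [6] addr=0x36 blk=13 s=1: VC-HIT | VC [17]
  [7] addr=0x34 blk=13 s=1: L1-HIT | VC [17]
  [8] addr=0x36 blk=13 s=1: L1-HIT | VC [17]
  [9] addr=0x35 blk=13 s=1: L1-HIT | VC [17]
  [10] addr=0x35 blk=13 s=1: L1-HIT | VC [17]
  [11] addr=0x37 blk=13 s=1: L1-HIT | VC [17]
  [12] addr=0x34 blk=13 s=1: L1-HIT | VC [17]
  [13] addr=0x37 blk=13 s=1: L1-HIT | VC [17]
  [14] addr=0x44 blk=17 s=1: VC-HIT | VC [13]
  [15] addr=0x66 blk=25 s=1: MISS | VC [13, 17]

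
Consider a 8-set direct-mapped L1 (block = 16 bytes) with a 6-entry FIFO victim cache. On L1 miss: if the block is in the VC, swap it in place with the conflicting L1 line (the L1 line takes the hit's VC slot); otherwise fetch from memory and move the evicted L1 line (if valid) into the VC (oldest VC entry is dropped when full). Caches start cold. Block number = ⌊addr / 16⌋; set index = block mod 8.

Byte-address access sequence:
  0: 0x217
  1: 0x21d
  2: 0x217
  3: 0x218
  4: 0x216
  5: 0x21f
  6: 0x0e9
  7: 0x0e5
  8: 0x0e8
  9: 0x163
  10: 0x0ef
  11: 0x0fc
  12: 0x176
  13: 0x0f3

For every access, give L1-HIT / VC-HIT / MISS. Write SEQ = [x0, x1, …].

SEQ = [MISS, L1-HIT, L1-HIT, L1-HIT, L1-HIT, L1-HIT, MISS, L1-HIT, L1-HIT, MISS, VC-HIT, MISS, MISS, VC-HIT]

0: 0x217 (blk 33, set 1) → MISS  vc=[]
1: 0x21d (blk 33, set 1) → L1-HIT  vc=[]
2: 0x217 (blk 33, set 1) → L1-HIT  vc=[]
3: 0x218 (blk 33, set 1) → L1-HIT  vc=[]
4: 0x216 (blk 33, set 1) → L1-HIT  vc=[]
5: 0x21f (blk 33, set 1) → L1-HIT  vc=[]
6: 0xe9 (blk 14, set 6) → MISS  vc=[]
7: 0xe5 (blk 14, set 6) → L1-HIT  vc=[]
8: 0xe8 (blk 14, set 6) → L1-HIT  vc=[]
9: 0x163 (blk 22, set 6) → MISS  vc=[14]
10: 0xef (blk 14, set 6) → VC-HIT  vc=[22]
11: 0xfc (blk 15, set 7) → MISS  vc=[22]
12: 0x176 (blk 23, set 7) → MISS  vc=[22, 15]
13: 0xf3 (blk 15, set 7) → VC-HIT  vc=[22, 23]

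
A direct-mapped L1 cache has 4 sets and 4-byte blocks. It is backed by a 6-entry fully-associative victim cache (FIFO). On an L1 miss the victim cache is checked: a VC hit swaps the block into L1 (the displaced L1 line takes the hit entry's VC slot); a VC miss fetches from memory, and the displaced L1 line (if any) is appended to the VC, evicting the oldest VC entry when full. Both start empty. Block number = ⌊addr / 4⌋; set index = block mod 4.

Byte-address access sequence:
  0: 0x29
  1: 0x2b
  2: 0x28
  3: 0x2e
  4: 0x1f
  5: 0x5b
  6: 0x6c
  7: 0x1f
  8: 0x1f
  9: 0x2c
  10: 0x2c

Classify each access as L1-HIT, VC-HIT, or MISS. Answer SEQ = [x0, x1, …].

SEQ = [MISS, L1-HIT, L1-HIT, MISS, MISS, MISS, MISS, VC-HIT, L1-HIT, VC-HIT, L1-HIT]

0: 0x29 (blk 10, set 2) → MISS  vc=[]
1: 0x2b (blk 10, set 2) → L1-HIT  vc=[]
2: 0x28 (blk 10, set 2) → L1-HIT  vc=[]
3: 0x2e (blk 11, set 3) → MISS  vc=[]
4: 0x1f (blk 7, set 3) → MISS  vc=[11]
5: 0x5b (blk 22, set 2) → MISS  vc=[11, 10]
6: 0x6c (blk 27, set 3) → MISS  vc=[11, 10, 7]
7: 0x1f (blk 7, set 3) → VC-HIT  vc=[11, 10, 27]
8: 0x1f (blk 7, set 3) → L1-HIT  vc=[11, 10, 27]
9: 0x2c (blk 11, set 3) → VC-HIT  vc=[7, 10, 27]
10: 0x2c (blk 11, set 3) → L1-HIT  vc=[7, 10, 27]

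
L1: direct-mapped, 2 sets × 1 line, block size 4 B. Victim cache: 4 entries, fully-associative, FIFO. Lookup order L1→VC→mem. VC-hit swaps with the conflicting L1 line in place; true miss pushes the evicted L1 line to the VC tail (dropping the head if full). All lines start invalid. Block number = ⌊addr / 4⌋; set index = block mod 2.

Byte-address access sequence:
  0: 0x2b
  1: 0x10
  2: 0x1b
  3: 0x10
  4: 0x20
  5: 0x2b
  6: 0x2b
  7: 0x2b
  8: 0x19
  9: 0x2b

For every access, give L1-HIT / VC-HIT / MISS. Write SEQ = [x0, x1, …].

0: 0x2b (blk 10, set 0) → MISS  vc=[]
1: 0x10 (blk 4, set 0) → MISS  vc=[10]
2: 0x1b (blk 6, set 0) → MISS  vc=[10, 4]
3: 0x10 (blk 4, set 0) → VC-HIT  vc=[10, 6]
4: 0x20 (blk 8, set 0) → MISS  vc=[10, 6, 4]
5: 0x2b (blk 10, set 0) → VC-HIT  vc=[8, 6, 4]
6: 0x2b (blk 10, set 0) → L1-HIT  vc=[8, 6, 4]
7: 0x2b (blk 10, set 0) → L1-HIT  vc=[8, 6, 4]
8: 0x19 (blk 6, set 0) → VC-HIT  vc=[8, 10, 4]
9: 0x2b (blk 10, set 0) → VC-HIT  vc=[8, 6, 4]

SEQ = [MISS, MISS, MISS, VC-HIT, MISS, VC-HIT, L1-HIT, L1-HIT, VC-HIT, VC-HIT]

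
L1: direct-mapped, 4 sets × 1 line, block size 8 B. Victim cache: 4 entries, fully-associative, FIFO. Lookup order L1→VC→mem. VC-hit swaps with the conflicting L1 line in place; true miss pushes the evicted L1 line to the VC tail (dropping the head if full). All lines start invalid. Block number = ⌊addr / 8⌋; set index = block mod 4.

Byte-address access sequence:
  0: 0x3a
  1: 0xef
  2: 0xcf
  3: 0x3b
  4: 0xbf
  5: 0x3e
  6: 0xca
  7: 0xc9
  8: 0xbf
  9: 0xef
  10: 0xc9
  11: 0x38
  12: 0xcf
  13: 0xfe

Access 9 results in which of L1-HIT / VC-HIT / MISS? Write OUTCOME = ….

OUTCOME = VC-HIT

#0 0x3a→b7/s3 MISS; vc=[]
#1 0xef→b29/s1 MISS; vc=[]
#2 0xcf→b25/s1 MISS; vc=[29]
#3 0x3b→b7/s3 L1-HIT; vc=[29]
#4 0xbf→b23/s3 MISS; vc=[29,7]
#5 0x3e→b7/s3 VC-HIT; vc=[29,23]
#6 0xca→b25/s1 L1-HIT; vc=[29,23]
#7 0xc9→b25/s1 L1-HIT; vc=[29,23]
#8 0xbf→b23/s3 VC-HIT; vc=[29,7]
#9 0xef→b29/s1 VC-HIT; vc=[25,7]
#10 0xc9→b25/s1 VC-HIT; vc=[29,7]
#11 0x38→b7/s3 VC-HIT; vc=[29,23]
#12 0xcf→b25/s1 L1-HIT; vc=[29,23]
#13 0xfe→b31/s3 MISS; vc=[29,23,7]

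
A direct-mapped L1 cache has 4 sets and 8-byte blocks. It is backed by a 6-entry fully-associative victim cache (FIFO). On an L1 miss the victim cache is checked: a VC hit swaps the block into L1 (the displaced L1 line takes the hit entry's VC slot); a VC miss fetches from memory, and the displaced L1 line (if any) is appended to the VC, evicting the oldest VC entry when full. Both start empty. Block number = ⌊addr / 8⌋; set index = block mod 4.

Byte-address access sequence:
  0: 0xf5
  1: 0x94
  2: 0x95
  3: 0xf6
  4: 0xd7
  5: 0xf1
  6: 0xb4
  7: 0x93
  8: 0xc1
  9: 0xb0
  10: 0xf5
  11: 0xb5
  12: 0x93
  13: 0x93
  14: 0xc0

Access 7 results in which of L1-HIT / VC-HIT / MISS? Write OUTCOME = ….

#0 0xf5→b30/s2 MISS; vc=[]
#1 0x94→b18/s2 MISS; vc=[30]
#2 0x95→b18/s2 L1-HIT; vc=[30]
#3 0xf6→b30/s2 VC-HIT; vc=[18]
#4 0xd7→b26/s2 MISS; vc=[18,30]
#5 0xf1→b30/s2 VC-HIT; vc=[18,26]
#6 0xb4→b22/s2 MISS; vc=[18,26,30]
#7 0x93→b18/s2 VC-HIT; vc=[22,26,30]
#8 0xc1→b24/s0 MISS; vc=[22,26,30]
#9 0xb0→b22/s2 VC-HIT; vc=[18,26,30]
#10 0xf5→b30/s2 VC-HIT; vc=[18,26,22]
#11 0xb5→b22/s2 VC-HIT; vc=[18,26,30]
#12 0x93→b18/s2 VC-HIT; vc=[22,26,30]
#13 0x93→b18/s2 L1-HIT; vc=[22,26,30]
#14 0xc0→b24/s0 L1-HIT; vc=[22,26,30]

OUTCOME = VC-HIT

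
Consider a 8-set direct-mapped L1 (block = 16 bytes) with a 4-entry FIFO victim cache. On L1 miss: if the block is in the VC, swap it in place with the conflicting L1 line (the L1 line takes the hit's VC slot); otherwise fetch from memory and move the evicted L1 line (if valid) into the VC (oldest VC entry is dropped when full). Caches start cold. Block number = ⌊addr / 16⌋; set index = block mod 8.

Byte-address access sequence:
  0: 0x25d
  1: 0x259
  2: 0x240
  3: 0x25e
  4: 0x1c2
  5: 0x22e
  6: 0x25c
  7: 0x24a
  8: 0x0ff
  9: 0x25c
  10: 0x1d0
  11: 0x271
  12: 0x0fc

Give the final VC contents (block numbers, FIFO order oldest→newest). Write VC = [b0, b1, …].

VC = [28, 37, 39]

#0 0x25d→b37/s5 MISS; vc=[]
#1 0x259→b37/s5 L1-HIT; vc=[]
#2 0x240→b36/s4 MISS; vc=[]
#3 0x25e→b37/s5 L1-HIT; vc=[]
#4 0x1c2→b28/s4 MISS; vc=[36]
#5 0x22e→b34/s2 MISS; vc=[36]
#6 0x25c→b37/s5 L1-HIT; vc=[36]
#7 0x24a→b36/s4 VC-HIT; vc=[28]
#8 0xff→b15/s7 MISS; vc=[28]
#9 0x25c→b37/s5 L1-HIT; vc=[28]
#10 0x1d0→b29/s5 MISS; vc=[28,37]
#11 0x271→b39/s7 MISS; vc=[28,37,15]
#12 0xfc→b15/s7 VC-HIT; vc=[28,37,39]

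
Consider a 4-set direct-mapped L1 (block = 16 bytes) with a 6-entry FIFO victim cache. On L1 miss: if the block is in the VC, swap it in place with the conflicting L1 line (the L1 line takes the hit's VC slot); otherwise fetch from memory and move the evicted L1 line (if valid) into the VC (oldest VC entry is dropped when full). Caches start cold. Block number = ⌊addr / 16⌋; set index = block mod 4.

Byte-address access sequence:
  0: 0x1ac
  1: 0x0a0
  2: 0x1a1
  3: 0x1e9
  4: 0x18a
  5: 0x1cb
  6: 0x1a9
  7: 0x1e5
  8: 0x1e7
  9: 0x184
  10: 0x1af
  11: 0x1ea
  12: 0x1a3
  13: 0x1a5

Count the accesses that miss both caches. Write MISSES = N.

#0 0x1ac→b26/s2 MISS; vc=[]
#1 0xa0→b10/s2 MISS; vc=[26]
#2 0x1a1→b26/s2 VC-HIT; vc=[10]
#3 0x1e9→b30/s2 MISS; vc=[10,26]
#4 0x18a→b24/s0 MISS; vc=[10,26]
#5 0x1cb→b28/s0 MISS; vc=[10,26,24]
#6 0x1a9→b26/s2 VC-HIT; vc=[10,30,24]
#7 0x1e5→b30/s2 VC-HIT; vc=[10,26,24]
#8 0x1e7→b30/s2 L1-HIT; vc=[10,26,24]
#9 0x184→b24/s0 VC-HIT; vc=[10,26,28]
#10 0x1af→b26/s2 VC-HIT; vc=[10,30,28]
#11 0x1ea→b30/s2 VC-HIT; vc=[10,26,28]
#12 0x1a3→b26/s2 VC-HIT; vc=[10,30,28]
#13 0x1a5→b26/s2 L1-HIT; vc=[10,30,28]

MISSES = 5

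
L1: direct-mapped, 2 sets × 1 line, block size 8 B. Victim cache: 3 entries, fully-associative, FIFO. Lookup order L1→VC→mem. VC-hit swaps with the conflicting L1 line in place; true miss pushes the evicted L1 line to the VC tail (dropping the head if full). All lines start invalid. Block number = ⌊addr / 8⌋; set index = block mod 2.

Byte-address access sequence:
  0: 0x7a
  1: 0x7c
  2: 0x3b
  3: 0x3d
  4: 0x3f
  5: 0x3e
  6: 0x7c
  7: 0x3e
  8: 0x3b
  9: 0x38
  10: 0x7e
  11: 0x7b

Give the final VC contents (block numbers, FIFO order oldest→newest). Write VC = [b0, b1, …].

VC = [7]

  [0] addr=0x7a blk=15 s=1: MISS | VC []
  [1] addr=0x7c blk=15 s=1: L1-HIT | VC []
  [2] addr=0x3b blk=7 s=1: MISS | VC [15]
  [3] addr=0x3d blk=7 s=1: L1-HIT | VC [15]
  [4] addr=0x3f blk=7 s=1: L1-HIT | VC [15]
  [5] addr=0x3e blk=7 s=1: L1-HIT | VC [15]
  [6] addr=0x7c blk=15 s=1: VC-HIT | VC [7]
  [7] addr=0x3e blk=7 s=1: VC-HIT | VC [15]
  [8] addr=0x3b blk=7 s=1: L1-HIT | VC [15]
  [9] addr=0x38 blk=7 s=1: L1-HIT | VC [15]
  [10] addr=0x7e blk=15 s=1: VC-HIT | VC [7]
  [11] addr=0x7b blk=15 s=1: L1-HIT | VC [7]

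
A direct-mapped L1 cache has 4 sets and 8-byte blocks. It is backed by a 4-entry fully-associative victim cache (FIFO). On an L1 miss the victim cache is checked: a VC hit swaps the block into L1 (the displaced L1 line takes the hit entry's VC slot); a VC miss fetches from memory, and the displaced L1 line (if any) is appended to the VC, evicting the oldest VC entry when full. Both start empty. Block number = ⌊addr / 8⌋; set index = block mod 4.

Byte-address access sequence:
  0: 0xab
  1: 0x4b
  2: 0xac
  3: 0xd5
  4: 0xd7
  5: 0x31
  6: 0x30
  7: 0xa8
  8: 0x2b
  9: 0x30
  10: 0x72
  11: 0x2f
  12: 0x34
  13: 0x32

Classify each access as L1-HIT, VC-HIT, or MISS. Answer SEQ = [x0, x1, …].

  [0] addr=0xab blk=21 s=1: MISS | VC []
  [1] addr=0x4b blk=9 s=1: MISS | VC [21]
  [2] addr=0xac blk=21 s=1: VC-HIT | VC [9]
  [3] addr=0xd5 blk=26 s=2: MISS | VC [9]
  [4] addr=0xd7 blk=26 s=2: L1-HIT | VC [9]
  [5] addr=0x31 blk=6 s=2: MISS | VC [9, 26]
  [6] addr=0x30 blk=6 s=2: L1-HIT | VC [9, 26]
  [7] addr=0xa8 blk=21 s=1: L1-HIT | VC [9, 26]
  [8] addr=0x2b blk=5 s=1: MISS | VC [9, 26, 21]
  [9] addr=0x30 blk=6 s=2: L1-HIT | VC [9, 26, 21]
  [10] addr=0x72 blk=14 s=2: MISS | VC [9, 26, 21, 6]
  [11] addr=0x2f blk=5 s=1: L1-HIT | VC [9, 26, 21, 6]
  [12] addr=0x34 blk=6 s=2: VC-HIT | VC [9, 26, 21, 14]
  [13] addr=0x32 blk=6 s=2: L1-HIT | VC [9, 26, 21, 14]

SEQ = [MISS, MISS, VC-HIT, MISS, L1-HIT, MISS, L1-HIT, L1-HIT, MISS, L1-HIT, MISS, L1-HIT, VC-HIT, L1-HIT]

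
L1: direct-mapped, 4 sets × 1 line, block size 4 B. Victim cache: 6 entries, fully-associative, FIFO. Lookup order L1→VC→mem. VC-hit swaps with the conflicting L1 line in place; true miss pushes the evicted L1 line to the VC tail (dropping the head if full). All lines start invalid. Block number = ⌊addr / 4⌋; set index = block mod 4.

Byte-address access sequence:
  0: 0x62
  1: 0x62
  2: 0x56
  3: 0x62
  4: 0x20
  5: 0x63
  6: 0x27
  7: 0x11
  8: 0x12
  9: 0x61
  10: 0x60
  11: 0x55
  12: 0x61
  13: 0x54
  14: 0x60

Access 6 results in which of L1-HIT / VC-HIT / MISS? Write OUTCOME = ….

OUTCOME = MISS

0: 0x62 (blk 24, set 0) → MISS  vc=[]
1: 0x62 (blk 24, set 0) → L1-HIT  vc=[]
2: 0x56 (blk 21, set 1) → MISS  vc=[]
3: 0x62 (blk 24, set 0) → L1-HIT  vc=[]
4: 0x20 (blk 8, set 0) → MISS  vc=[24]
5: 0x63 (blk 24, set 0) → VC-HIT  vc=[8]
6: 0x27 (blk 9, set 1) → MISS  vc=[8, 21]
7: 0x11 (blk 4, set 0) → MISS  vc=[8, 21, 24]
8: 0x12 (blk 4, set 0) → L1-HIT  vc=[8, 21, 24]
9: 0x61 (blk 24, set 0) → VC-HIT  vc=[8, 21, 4]
10: 0x60 (blk 24, set 0) → L1-HIT  vc=[8, 21, 4]
11: 0x55 (blk 21, set 1) → VC-HIT  vc=[8, 9, 4]
12: 0x61 (blk 24, set 0) → L1-HIT  vc=[8, 9, 4]
13: 0x54 (blk 21, set 1) → L1-HIT  vc=[8, 9, 4]
14: 0x60 (blk 24, set 0) → L1-HIT  vc=[8, 9, 4]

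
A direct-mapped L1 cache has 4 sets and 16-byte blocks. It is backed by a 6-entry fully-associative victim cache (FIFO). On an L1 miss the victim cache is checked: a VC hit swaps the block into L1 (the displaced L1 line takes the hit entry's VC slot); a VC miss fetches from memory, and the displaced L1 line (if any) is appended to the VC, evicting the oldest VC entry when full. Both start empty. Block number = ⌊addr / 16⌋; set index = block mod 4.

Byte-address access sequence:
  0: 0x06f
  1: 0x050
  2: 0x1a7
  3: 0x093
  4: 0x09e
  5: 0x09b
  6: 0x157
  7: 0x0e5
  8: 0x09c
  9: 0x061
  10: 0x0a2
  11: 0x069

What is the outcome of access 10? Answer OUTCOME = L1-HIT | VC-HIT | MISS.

OUTCOME = MISS

#0 0x6f→b6/s2 MISS; vc=[]
#1 0x50→b5/s1 MISS; vc=[]
#2 0x1a7→b26/s2 MISS; vc=[6]
#3 0x93→b9/s1 MISS; vc=[6,5]
#4 0x9e→b9/s1 L1-HIT; vc=[6,5]
#5 0x9b→b9/s1 L1-HIT; vc=[6,5]
#6 0x157→b21/s1 MISS; vc=[6,5,9]
#7 0xe5→b14/s2 MISS; vc=[6,5,9,26]
#8 0x9c→b9/s1 VC-HIT; vc=[6,5,21,26]
#9 0x61→b6/s2 VC-HIT; vc=[14,5,21,26]
#10 0xa2→b10/s2 MISS; vc=[14,5,21,26,6]
#11 0x69→b6/s2 VC-HIT; vc=[14,5,21,26,10]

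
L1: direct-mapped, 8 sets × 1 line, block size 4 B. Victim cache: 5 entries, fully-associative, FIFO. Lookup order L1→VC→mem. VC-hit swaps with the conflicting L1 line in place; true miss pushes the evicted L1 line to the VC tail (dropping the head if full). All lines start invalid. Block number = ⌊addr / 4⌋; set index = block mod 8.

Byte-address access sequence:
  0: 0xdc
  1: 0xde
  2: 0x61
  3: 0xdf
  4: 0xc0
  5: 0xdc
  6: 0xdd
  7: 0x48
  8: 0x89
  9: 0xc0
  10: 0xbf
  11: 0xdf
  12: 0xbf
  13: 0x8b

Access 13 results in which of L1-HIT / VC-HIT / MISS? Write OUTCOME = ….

OUTCOME = L1-HIT

#0 0xdc→b55/s7 MISS; vc=[]
#1 0xde→b55/s7 L1-HIT; vc=[]
#2 0x61→b24/s0 MISS; vc=[]
#3 0xdf→b55/s7 L1-HIT; vc=[]
#4 0xc0→b48/s0 MISS; vc=[24]
#5 0xdc→b55/s7 L1-HIT; vc=[24]
#6 0xdd→b55/s7 L1-HIT; vc=[24]
#7 0x48→b18/s2 MISS; vc=[24]
#8 0x89→b34/s2 MISS; vc=[24,18]
#9 0xc0→b48/s0 L1-HIT; vc=[24,18]
#10 0xbf→b47/s7 MISS; vc=[24,18,55]
#11 0xdf→b55/s7 VC-HIT; vc=[24,18,47]
#12 0xbf→b47/s7 VC-HIT; vc=[24,18,55]
#13 0x8b→b34/s2 L1-HIT; vc=[24,18,55]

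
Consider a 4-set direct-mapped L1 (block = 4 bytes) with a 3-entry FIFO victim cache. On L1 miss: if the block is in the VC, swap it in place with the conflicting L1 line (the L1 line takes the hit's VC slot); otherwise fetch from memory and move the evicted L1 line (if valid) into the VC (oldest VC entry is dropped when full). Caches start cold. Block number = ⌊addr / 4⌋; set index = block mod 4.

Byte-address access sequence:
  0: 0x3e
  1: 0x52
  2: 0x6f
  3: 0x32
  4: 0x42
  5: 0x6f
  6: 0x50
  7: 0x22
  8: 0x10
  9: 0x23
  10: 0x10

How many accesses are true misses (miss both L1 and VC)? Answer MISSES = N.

  [0] addr=0x3e blk=15 s=3: MISS | VC []
  [1] addr=0x52 blk=20 s=0: MISS | VC []
  [2] addr=0x6f blk=27 s=3: MISS | VC [15]
  [3] addr=0x32 blk=12 s=0: MISS | VC [15, 20]
  [4] addr=0x42 blk=16 s=0: MISS | VC [15, 20, 12]
  [5] addr=0x6f blk=27 s=3: L1-HIT | VC [15, 20, 12]
  [6] addr=0x50 blk=20 s=0: VC-HIT | VC [15, 16, 12]
  [7] addr=0x22 blk=8 s=0: MISS | VC [16, 12, 20]
  [8] addr=0x10 blk=4 s=0: MISS | VC [12, 20, 8]
  [9] addr=0x23 blk=8 s=0: VC-HIT | VC [12, 20, 4]
  [10] addr=0x10 blk=4 s=0: VC-HIT | VC [12, 20, 8]

MISSES = 7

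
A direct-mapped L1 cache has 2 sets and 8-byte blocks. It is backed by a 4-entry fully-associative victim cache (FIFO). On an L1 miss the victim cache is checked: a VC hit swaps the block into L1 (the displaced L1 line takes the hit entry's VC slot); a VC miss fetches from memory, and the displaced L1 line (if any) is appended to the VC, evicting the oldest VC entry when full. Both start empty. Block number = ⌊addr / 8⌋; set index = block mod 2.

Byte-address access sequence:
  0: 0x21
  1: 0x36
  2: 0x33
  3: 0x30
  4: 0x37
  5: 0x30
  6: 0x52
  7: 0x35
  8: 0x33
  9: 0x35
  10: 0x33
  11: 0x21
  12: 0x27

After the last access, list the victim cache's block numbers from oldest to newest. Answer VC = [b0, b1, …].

VC = [6, 10]

  [0] addr=0x21 blk=4 s=0: MISS | VC []
  [1] addr=0x36 blk=6 s=0: MISS | VC [4]
  [2] addr=0x33 blk=6 s=0: L1-HIT | VC [4]
  [3] addr=0x30 blk=6 s=0: L1-HIT | VC [4]
  [4] addr=0x37 blk=6 s=0: L1-HIT | VC [4]
  [5] addr=0x30 blk=6 s=0: L1-HIT | VC [4]
  [6] addr=0x52 blk=10 s=0: MISS | VC [4, 6]
  [7] addr=0x35 blk=6 s=0: VC-HIT | VC [4, 10]
  [8] addr=0x33 blk=6 s=0: L1-HIT | VC [4, 10]
  [9] addr=0x35 blk=6 s=0: L1-HIT | VC [4, 10]
  [10] addr=0x33 blk=6 s=0: L1-HIT | VC [4, 10]
  [11] addr=0x21 blk=4 s=0: VC-HIT | VC [6, 10]
  [12] addr=0x27 blk=4 s=0: L1-HIT | VC [6, 10]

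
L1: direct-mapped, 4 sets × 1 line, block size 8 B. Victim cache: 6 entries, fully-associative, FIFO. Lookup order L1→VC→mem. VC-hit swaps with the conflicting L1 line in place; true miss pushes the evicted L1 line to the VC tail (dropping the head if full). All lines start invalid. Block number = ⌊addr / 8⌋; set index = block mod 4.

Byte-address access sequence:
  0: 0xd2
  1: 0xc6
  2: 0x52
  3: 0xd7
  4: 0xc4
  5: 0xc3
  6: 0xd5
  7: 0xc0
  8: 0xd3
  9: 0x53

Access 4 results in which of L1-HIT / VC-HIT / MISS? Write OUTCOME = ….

OUTCOME = L1-HIT

#0 0xd2→b26/s2 MISS; vc=[]
#1 0xc6→b24/s0 MISS; vc=[]
#2 0x52→b10/s2 MISS; vc=[26]
#3 0xd7→b26/s2 VC-HIT; vc=[10]
#4 0xc4→b24/s0 L1-HIT; vc=[10]
#5 0xc3→b24/s0 L1-HIT; vc=[10]
#6 0xd5→b26/s2 L1-HIT; vc=[10]
#7 0xc0→b24/s0 L1-HIT; vc=[10]
#8 0xd3→b26/s2 L1-HIT; vc=[10]
#9 0x53→b10/s2 VC-HIT; vc=[26]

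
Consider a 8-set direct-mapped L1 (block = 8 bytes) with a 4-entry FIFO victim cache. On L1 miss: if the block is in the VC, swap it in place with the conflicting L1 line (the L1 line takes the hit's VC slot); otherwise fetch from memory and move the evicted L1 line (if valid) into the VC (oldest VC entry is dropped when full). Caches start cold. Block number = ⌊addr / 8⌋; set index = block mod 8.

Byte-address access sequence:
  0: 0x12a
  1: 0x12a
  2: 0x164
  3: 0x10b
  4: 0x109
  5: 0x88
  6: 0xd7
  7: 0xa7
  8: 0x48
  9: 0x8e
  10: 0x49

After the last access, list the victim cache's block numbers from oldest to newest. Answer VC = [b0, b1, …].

VC = [33, 44, 17]

  [0] addr=0x12a blk=37 s=5: MISS | VC []
  [1] addr=0x12a blk=37 s=5: L1-HIT | VC []
  [2] addr=0x164 blk=44 s=4: MISS | VC []
  [3] addr=0x10b blk=33 s=1: MISS | VC []
  [4] addr=0x109 blk=33 s=1: L1-HIT | VC []
  [5] addr=0x88 blk=17 s=1: MISS | VC [33]
  [6] addr=0xd7 blk=26 s=2: MISS | VC [33]
  [7] addr=0xa7 blk=20 s=4: MISS | VC [33, 44]
  [8] addr=0x48 blk=9 s=1: MISS | VC [33, 44, 17]
  [9] addr=0x8e blk=17 s=1: VC-HIT | VC [33, 44, 9]
  [10] addr=0x49 blk=9 s=1: VC-HIT | VC [33, 44, 17]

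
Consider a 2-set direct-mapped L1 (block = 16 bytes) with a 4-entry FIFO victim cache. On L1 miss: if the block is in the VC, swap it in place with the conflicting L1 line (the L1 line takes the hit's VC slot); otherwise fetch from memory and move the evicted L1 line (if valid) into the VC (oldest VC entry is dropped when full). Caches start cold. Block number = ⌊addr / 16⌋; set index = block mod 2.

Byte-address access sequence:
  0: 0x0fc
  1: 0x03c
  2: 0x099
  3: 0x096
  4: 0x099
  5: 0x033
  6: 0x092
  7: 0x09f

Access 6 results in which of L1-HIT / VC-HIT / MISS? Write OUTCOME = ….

OUTCOME = VC-HIT

#0 0xfc→b15/s1 MISS; vc=[]
#1 0x3c→b3/s1 MISS; vc=[15]
#2 0x99→b9/s1 MISS; vc=[15,3]
#3 0x96→b9/s1 L1-HIT; vc=[15,3]
#4 0x99→b9/s1 L1-HIT; vc=[15,3]
#5 0x33→b3/s1 VC-HIT; vc=[15,9]
#6 0x92→b9/s1 VC-HIT; vc=[15,3]
#7 0x9f→b9/s1 L1-HIT; vc=[15,3]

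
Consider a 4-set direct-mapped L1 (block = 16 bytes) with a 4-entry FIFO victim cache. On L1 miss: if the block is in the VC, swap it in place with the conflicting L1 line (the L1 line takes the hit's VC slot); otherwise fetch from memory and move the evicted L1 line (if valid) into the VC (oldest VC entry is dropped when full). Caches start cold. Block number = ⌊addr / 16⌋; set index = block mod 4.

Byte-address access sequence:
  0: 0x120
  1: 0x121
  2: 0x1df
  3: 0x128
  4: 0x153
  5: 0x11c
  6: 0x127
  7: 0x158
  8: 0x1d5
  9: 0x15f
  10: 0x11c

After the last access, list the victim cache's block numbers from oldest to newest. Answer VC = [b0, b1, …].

VC = [29, 21]

  [0] addr=0x120 blk=18 s=2: MISS | VC []
  [1] addr=0x121 blk=18 s=2: L1-HIT | VC []
  [2] addr=0x1df blk=29 s=1: MISS | VC []
  [3] addr=0x128 blk=18 s=2: L1-HIT | VC []
  [4] addr=0x153 blk=21 s=1: MISS | VC [29]
  [5] addr=0x11c blk=17 s=1: MISS | VC [29, 21]
  [6] addr=0x127 blk=18 s=2: L1-HIT | VC [29, 21]
  [7] addr=0x158 blk=21 s=1: VC-HIT | VC [29, 17]
  [8] addr=0x1d5 blk=29 s=1: VC-HIT | VC [21, 17]
  [9] addr=0x15f blk=21 s=1: VC-HIT | VC [29, 17]
  [10] addr=0x11c blk=17 s=1: VC-HIT | VC [29, 21]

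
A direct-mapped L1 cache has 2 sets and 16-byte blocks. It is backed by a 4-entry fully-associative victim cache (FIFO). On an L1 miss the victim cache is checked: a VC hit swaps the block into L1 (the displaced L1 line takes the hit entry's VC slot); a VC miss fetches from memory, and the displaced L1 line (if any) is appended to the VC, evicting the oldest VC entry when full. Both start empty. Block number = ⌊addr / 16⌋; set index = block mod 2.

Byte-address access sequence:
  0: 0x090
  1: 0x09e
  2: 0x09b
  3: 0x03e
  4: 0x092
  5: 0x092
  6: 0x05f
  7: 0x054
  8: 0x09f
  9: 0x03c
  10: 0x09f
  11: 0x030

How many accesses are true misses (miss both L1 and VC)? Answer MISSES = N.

MISSES = 3

0: 0x90 (blk 9, set 1) → MISS  vc=[]
1: 0x9e (blk 9, set 1) → L1-HIT  vc=[]
2: 0x9b (blk 9, set 1) → L1-HIT  vc=[]
3: 0x3e (blk 3, set 1) → MISS  vc=[9]
4: 0x92 (blk 9, set 1) → VC-HIT  vc=[3]
5: 0x92 (blk 9, set 1) → L1-HIT  vc=[3]
6: 0x5f (blk 5, set 1) → MISS  vc=[3, 9]
7: 0x54 (blk 5, set 1) → L1-HIT  vc=[3, 9]
8: 0x9f (blk 9, set 1) → VC-HIT  vc=[3, 5]
9: 0x3c (blk 3, set 1) → VC-HIT  vc=[9, 5]
10: 0x9f (blk 9, set 1) → VC-HIT  vc=[3, 5]
11: 0x30 (blk 3, set 1) → VC-HIT  vc=[9, 5]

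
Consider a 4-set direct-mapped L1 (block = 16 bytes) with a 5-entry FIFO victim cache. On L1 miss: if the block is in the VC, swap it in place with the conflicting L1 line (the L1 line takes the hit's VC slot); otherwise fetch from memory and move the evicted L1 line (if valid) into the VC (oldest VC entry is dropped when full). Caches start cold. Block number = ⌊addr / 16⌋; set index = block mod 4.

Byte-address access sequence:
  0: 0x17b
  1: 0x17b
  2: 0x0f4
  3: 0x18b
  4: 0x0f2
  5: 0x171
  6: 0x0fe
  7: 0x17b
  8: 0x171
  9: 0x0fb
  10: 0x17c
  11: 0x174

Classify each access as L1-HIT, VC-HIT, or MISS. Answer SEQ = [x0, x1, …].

0: 0x17b (blk 23, set 3) → MISS  vc=[]
1: 0x17b (blk 23, set 3) → L1-HIT  vc=[]
2: 0xf4 (blk 15, set 3) → MISS  vc=[23]
3: 0x18b (blk 24, set 0) → MISS  vc=[23]
4: 0xf2 (blk 15, set 3) → L1-HIT  vc=[23]
5: 0x171 (blk 23, set 3) → VC-HIT  vc=[15]
6: 0xfe (blk 15, set 3) → VC-HIT  vc=[23]
7: 0x17b (blk 23, set 3) → VC-HIT  vc=[15]
8: 0x171 (blk 23, set 3) → L1-HIT  vc=[15]
9: 0xfb (blk 15, set 3) → VC-HIT  vc=[23]
10: 0x17c (blk 23, set 3) → VC-HIT  vc=[15]
11: 0x174 (blk 23, set 3) → L1-HIT  vc=[15]

SEQ = [MISS, L1-HIT, MISS, MISS, L1-HIT, VC-HIT, VC-HIT, VC-HIT, L1-HIT, VC-HIT, VC-HIT, L1-HIT]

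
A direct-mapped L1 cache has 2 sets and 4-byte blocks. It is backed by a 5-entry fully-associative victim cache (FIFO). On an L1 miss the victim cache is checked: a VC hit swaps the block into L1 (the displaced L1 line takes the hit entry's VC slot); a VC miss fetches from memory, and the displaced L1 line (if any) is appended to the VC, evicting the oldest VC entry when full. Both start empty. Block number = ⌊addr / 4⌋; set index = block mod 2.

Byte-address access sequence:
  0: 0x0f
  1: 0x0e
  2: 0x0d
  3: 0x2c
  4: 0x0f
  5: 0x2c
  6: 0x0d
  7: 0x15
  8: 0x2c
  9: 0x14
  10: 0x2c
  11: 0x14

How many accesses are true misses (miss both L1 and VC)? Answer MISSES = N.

MISSES = 3

#0 0xf→b3/s1 MISS; vc=[]
#1 0xe→b3/s1 L1-HIT; vc=[]
#2 0xd→b3/s1 L1-HIT; vc=[]
#3 0x2c→b11/s1 MISS; vc=[3]
#4 0xf→b3/s1 VC-HIT; vc=[11]
#5 0x2c→b11/s1 VC-HIT; vc=[3]
#6 0xd→b3/s1 VC-HIT; vc=[11]
#7 0x15→b5/s1 MISS; vc=[11,3]
#8 0x2c→b11/s1 VC-HIT; vc=[5,3]
#9 0x14→b5/s1 VC-HIT; vc=[11,3]
#10 0x2c→b11/s1 VC-HIT; vc=[5,3]
#11 0x14→b5/s1 VC-HIT; vc=[11,3]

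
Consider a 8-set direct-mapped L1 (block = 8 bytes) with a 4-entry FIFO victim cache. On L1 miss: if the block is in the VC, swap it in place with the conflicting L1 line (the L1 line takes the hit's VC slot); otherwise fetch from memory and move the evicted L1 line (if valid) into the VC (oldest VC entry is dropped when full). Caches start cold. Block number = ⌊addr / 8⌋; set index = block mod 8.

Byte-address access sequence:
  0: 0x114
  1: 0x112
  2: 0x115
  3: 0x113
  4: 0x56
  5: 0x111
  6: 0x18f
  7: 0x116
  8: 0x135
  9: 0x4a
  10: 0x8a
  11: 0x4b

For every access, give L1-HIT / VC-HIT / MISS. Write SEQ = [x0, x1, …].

#0 0x114→b34/s2 MISS; vc=[]
#1 0x112→b34/s2 L1-HIT; vc=[]
#2 0x115→b34/s2 L1-HIT; vc=[]
#3 0x113→b34/s2 L1-HIT; vc=[]
#4 0x56→b10/s2 MISS; vc=[34]
#5 0x111→b34/s2 VC-HIT; vc=[10]
#6 0x18f→b49/s1 MISS; vc=[10]
#7 0x116→b34/s2 L1-HIT; vc=[10]
#8 0x135→b38/s6 MISS; vc=[10]
#9 0x4a→b9/s1 MISS; vc=[10,49]
#10 0x8a→b17/s1 MISS; vc=[10,49,9]
#11 0x4b→b9/s1 VC-HIT; vc=[10,49,17]

SEQ = [MISS, L1-HIT, L1-HIT, L1-HIT, MISS, VC-HIT, MISS, L1-HIT, MISS, MISS, MISS, VC-HIT]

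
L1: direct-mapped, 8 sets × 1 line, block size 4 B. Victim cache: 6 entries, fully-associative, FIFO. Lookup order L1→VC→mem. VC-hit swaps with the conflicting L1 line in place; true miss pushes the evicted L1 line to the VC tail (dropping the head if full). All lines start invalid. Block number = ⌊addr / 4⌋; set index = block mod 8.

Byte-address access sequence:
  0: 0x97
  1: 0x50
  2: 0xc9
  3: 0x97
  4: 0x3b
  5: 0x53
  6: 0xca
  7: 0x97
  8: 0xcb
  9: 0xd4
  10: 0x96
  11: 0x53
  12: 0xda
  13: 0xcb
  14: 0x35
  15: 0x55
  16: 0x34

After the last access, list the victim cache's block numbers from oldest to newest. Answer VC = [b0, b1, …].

VC = [53, 14, 37, 21]

  [0] addr=0x97 blk=37 s=5: MISS | VC []
  [1] addr=0x50 blk=20 s=4: MISS | VC []
  [2] addr=0xc9 blk=50 s=2: MISS | VC []
  [3] addr=0x97 blk=37 s=5: L1-HIT | VC []
  [4] addr=0x3b blk=14 s=6: MISS | VC []
  [5] addr=0x53 blk=20 s=4: L1-HIT | VC []
  [6] addr=0xca blk=50 s=2: L1-HIT | VC []
  [7] addr=0x97 blk=37 s=5: L1-HIT | VC []
  [8] addr=0xcb blk=50 s=2: L1-HIT | VC []
  [9] addr=0xd4 blk=53 s=5: MISS | VC [37]
  [10] addr=0x96 blk=37 s=5: VC-HIT | VC [53]
  [11] addr=0x53 blk=20 s=4: L1-HIT | VC [53]
  [12] addr=0xda blk=54 s=6: MISS | VC [53, 14]
  [13] addr=0xcb blk=50 s=2: L1-HIT | VC [53, 14]
  [14] addr=0x35 blk=13 s=5: MISS | VC [53, 14, 37]
  [15] addr=0x55 blk=21 s=5: MISS | VC [53, 14, 37, 13]
  [16] addr=0x34 blk=13 s=5: VC-HIT | VC [53, 14, 37, 21]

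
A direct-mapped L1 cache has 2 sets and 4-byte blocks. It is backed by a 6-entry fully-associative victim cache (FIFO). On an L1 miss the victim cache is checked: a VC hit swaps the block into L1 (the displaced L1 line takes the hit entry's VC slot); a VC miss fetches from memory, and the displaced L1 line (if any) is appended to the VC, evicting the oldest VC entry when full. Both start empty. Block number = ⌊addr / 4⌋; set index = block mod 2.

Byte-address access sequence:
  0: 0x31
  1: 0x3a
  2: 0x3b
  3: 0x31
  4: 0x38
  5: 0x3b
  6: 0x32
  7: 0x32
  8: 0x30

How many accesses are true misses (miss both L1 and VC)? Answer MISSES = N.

  [0] addr=0x31 blk=12 s=0: MISS | VC []
  [1] addr=0x3a blk=14 s=0: MISS | VC [12]
  [2] addr=0x3b blk=14 s=0: L1-HIT | VC [12]
  [3] addr=0x31 blk=12 s=0: VC-HIT | VC [14]
  [4] addr=0x38 blk=14 s=0: VC-HIT | VC [12]
  [5] addr=0x3b blk=14 s=0: L1-HIT | VC [12]
  [6] addr=0x32 blk=12 s=0: VC-HIT | VC [14]
  [7] addr=0x32 blk=12 s=0: L1-HIT | VC [14]
  [8] addr=0x30 blk=12 s=0: L1-HIT | VC [14]

MISSES = 2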